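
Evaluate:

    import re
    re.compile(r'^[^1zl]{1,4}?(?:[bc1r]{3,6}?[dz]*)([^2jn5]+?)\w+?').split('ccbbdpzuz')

['', 'p', 'uz']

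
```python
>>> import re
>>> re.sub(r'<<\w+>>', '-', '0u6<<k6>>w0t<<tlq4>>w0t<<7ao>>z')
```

`sub` substitutes '-' at each match site.

'0u6-w0t-w0t-z'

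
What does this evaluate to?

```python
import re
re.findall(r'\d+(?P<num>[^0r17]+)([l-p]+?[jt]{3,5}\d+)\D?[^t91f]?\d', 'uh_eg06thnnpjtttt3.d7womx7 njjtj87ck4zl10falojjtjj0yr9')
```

Pattern: one or more of a digit; then one or more of any character except [0r17] (captured as 'num'); then one or more of a character in [l-p] (lazy), then 3 to 5 of one of [jt], then one or more of a digit (captured); then optionally a non-digit, then optionally any character except [t91f], then a digit.
Matches: at [5:21] match '06thnnpjtttt3.d7', groups = ('thnn', 'pjtttt3'); at [25:37] match '7 njjtj87ck4', groups = (' ', 'njjtj87'); at [39:54] match '10falojjtjj0yr9', groups = ('fal', 'ojjtjj0').
Multiple groups make `findall` return tuples — one 2-tuple for each match.

[('thnn', 'pjtttt3'), (' ', 'njjtj87'), ('fal', 'ojjtjj0')]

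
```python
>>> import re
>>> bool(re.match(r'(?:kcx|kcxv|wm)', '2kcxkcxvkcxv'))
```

`re.match` won't scan ahead — the pattern has to work from the very first character.
Here the pattern fails at index 0, so the call returns None, and `bool(None)` is False.

False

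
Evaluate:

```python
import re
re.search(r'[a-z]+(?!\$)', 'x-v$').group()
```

'x'

A negative assertion filters positions out without eating any characters.
The match spans [0:1] → 'x'.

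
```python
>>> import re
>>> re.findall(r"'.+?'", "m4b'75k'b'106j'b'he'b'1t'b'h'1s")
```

["'75k'", "'106j'", "'he'", "'1t'", "'h'"]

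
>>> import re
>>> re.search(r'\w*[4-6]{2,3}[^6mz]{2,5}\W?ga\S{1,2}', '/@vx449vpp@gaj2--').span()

Pattern: zero or more of a word character, then 2 to 3 of a character in [4-6], then 2 to 5 of any character except [6mz]; then optionally a non-word character, then the literal 'ga', then 1 to 2 of a non-whitespace character.
`re.search` scans for the first position where the pattern succeeds.
The match spans [2:15] → 'vx449vpp@gaj2'.

(2, 15)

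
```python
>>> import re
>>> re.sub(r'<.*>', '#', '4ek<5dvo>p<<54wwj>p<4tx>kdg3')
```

'4ek#kdg3'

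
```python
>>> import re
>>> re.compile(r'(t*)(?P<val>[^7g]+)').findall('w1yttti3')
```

[('', 'w1yttti3')]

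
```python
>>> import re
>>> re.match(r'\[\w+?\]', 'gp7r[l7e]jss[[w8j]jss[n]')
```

`match` is anchored at position 0; if the pattern doesn't fit there, it returns None.
Here the string doesn't start with a match, so the call returns None.

None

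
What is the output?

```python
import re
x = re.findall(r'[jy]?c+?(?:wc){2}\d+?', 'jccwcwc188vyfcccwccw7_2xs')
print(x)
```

['jccwcwc1']

This matches optionally one of [jy], then one or more of a literal 'c' (lazy), then the literal 'wc' repeated 2 times; then one or more of a digit (lazy).
Because the quantifier is non-greedy, it stops expanding at the earliest point where the rest of the pattern can succeed.
Scanning left to right: at [0:8] → 'jccwcwc1'.
`findall` yields the raw match text (1 of them) because the pattern has no groups.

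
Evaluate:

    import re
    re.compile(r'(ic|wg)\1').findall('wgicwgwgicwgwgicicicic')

The backreference `\1` re-matches whatever the first group consumed, character for character.
Because there's exactly one group, `findall` drops the full match and keeps group 1 from each hit.

['wg', 'wg', 'ic', 'ic']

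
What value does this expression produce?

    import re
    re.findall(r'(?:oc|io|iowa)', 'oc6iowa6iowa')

['oc', 'io', 'io']

Alternation isn't longest-match — the leftmost alternative that fits at this position is chosen.
Matches: at [0:2] → 'oc'; at [3:5] → 'io'; at [8:10] → 'io'.
Since nothing is captured, `findall` lists the 3 matched substrings directly.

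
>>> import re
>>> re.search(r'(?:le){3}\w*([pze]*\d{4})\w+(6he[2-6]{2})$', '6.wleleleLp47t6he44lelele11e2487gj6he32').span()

(3, 39)

The match spans [3:39] → 'leleleLp47t6he44lelele11e2487gj6he32'.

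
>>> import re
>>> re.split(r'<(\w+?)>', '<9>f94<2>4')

The group in the pattern means `split` returns the separators' captures alongside the pieces.

['', '9', 'f94', '2', '4']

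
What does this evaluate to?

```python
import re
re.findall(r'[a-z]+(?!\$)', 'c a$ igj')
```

The negative lookahead/lookbehind blocks any match where the forbidden context is present.
Matches: at [0:1] → 'c'; at [5:8] → 'igj'.
`findall` yields the raw match text (2 of them) because the pattern has no groups.

['c', 'igj']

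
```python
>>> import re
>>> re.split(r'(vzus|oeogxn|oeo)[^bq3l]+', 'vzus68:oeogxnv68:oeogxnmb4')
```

['', 'vzus', 'b4']

Matches to split on: at [0:24] → 'vzus68:oeogxnv68:oeogxnm'.
Because the pattern has a capturing group, `split` also inserts each captured text between the pieces.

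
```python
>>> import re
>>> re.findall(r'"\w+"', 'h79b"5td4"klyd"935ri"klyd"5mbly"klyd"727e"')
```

['"5td4"', '"935ri"', '"5mbly"', '"727e"']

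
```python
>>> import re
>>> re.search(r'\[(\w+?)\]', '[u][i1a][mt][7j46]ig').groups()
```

`re.search` scans for the first position where the pattern succeeds.
The match spans [0:3] → '[u]'.
Captured: group 1 = 'u'.

('u',)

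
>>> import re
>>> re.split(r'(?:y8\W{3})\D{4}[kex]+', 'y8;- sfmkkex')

['', '']

Pattern: the literal 'y8', then exactly 3 of a non-word character (non-capturing group); then exactly 4 of a non-digit, then one or more of one of [kex].
Splitting on the pattern gives 2 pieces.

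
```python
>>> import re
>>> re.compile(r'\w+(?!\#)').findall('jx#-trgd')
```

['j', 'trgd']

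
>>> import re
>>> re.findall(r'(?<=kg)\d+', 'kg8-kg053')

Because the assertion is zero-width, the text it checks is not consumed and won't appear in the result.
Walking the string: at [2:3] → '8'; at [6:9] → '053'.
`findall` yields the raw match text (2 of them) because the pattern has no groups.

['8', '053']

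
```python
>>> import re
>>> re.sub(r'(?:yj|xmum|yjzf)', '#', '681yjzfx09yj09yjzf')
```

'681#zfx09#09#zf'

Alternation isn't longest-match — the leftmost alternative that fits at this position is chosen.
Each match is replaced by '#'.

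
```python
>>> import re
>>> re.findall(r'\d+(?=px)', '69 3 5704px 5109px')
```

The positive lookaround only admits positions where the adjacent text matches; those characters stay outside the span.
With no groups in the pattern, `findall` gives back each whole match — 2 here.

['5704', '5109']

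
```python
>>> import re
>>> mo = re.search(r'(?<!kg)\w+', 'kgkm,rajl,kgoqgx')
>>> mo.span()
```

(0, 4)

The negative lookaround is zero-width — it rules out positions where the adjacent text would match, without consuming anything.
`re.search` tries every starting position until one works.
The match spans [0:4] → 'kgkm'.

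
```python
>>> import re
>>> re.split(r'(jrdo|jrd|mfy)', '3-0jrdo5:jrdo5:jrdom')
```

['3-0', 'jrdo', '5:', 'jrdo', '5:', 'jrdo', 'm']

The regex engine tests alternatives in the order written; an earlier branch that matches wins even if a later one would match more.
Matches to split on: at [3:7] → 'jrdo'; at [9:13] → 'jrdo'; at [15:19] → 'jrdo'.
`re.split` interleaves the captured-group text with the surrounding fragments.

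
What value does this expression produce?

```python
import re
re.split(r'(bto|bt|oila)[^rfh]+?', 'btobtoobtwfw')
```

['', 'bto', 'too', 'bt', 'fw']

The regex engine tests alternatives in the order written; an earlier branch that matches wins even if a later one would match more.
`re.split` interleaves the captured-group text with the surrounding fragments.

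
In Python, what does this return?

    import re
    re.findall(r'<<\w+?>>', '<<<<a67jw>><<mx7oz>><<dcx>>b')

['<<a67jw>>', '<<mx7oz>>', '<<dcx>>']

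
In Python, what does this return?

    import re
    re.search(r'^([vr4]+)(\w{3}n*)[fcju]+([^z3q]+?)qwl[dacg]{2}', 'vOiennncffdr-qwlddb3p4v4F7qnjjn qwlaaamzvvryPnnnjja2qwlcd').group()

The pattern matches anchored at the start of the string; then one or more of one of [vr4] (captured); then exactly 3 of a word character, then zero or more of the literal 'n' (captured); then one or more of one of [fcju]; then one or more of any character except [z3q] (lazy) (captured); then a literal 'q', then the literal 'wl', then exactly 2 of one of [dacg].
`re.search` scans for the first position where the pattern succeeds.
The match spans [0:18] → 'vOiennncffdr-qwldd'.
Captured: group 1 = 'v', group 2 = 'Oiennn', group 3 = 'dr-'.

'vOiennncffdr-qwldd'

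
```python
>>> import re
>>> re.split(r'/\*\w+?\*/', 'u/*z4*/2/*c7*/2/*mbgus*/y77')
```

['u', '2', '2', 'y77']

Splitting on the pattern gives 4 pieces.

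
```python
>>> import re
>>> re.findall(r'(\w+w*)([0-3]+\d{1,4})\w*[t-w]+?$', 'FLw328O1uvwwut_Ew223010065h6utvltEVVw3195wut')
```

[('FLw328O1uvwwut_Ew223010065h6utvltEVVw3', '195')]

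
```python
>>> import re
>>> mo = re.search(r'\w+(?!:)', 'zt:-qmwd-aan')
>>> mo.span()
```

(0, 1)

The negative lookahead/lookbehind blocks any match where the forbidden context is present.
The match spans [0:1] → 'z'.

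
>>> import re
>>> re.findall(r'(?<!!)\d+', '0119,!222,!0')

['0119', '22']

The negative lookaround is zero-width — it rules out positions where the adjacent text would match, without consuming anything.
No capturing groups, so `findall` returns the 2 full match strings.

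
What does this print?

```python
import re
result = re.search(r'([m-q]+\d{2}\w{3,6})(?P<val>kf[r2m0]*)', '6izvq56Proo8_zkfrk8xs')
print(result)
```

None

The pattern matches one or more of a character in [m-q], then exactly 2 of a digit, then 3 to 6 of a word character (captured); then the literal 'kf', then zero or more of one of [r2m0] (captured as 'val').
Unlike `match`, `search` isn't anchored — it looks for the pattern anywhere in the string.
Here the pattern never matches, so the call returns None.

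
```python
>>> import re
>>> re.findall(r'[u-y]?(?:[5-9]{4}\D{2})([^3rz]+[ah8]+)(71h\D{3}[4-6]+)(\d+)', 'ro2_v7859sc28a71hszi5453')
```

`findall` packs the 3 group values into a tuple for every match.

[('28a', '71hszi545', '3')]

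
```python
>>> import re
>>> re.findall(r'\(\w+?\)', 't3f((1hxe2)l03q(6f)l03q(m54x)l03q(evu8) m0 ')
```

['(1hxe2)', '(6f)', '(m54x)', '(evu8)']

Walking the string: at [4:11] → '(1hxe2)'; at [15:19] → '(6f)'; at [23:29] → '(m54x)'; at [33:39] → '(evu8)'.
Since nothing is captured, `findall` lists the 4 matched substrings directly.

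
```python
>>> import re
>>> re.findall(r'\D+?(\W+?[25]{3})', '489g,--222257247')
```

With the lazy modifier that quantifier settles for the fewest repetitions that let the rest of the pattern succeed (the atoms after it are unaffected and can still be greedy).
With a single group, `findall` returns only what that group captured — 1 item.

[',--222']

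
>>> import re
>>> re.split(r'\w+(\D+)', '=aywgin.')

['=', '.', '']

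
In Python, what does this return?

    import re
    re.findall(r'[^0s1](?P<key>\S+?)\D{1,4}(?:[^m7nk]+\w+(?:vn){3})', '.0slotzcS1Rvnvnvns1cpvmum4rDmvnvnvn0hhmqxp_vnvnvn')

The pattern matches any character except [0s1]; then one or more of a non-whitespace character (lazy) (captured as 'key'); then 1 to 4 of a non-digit; then one or more of any character except [m7nk], then one or more of a word character, then the literal 'vn' repeated 3 times (non-capturing group).
Lazy quantifiers expand one character at a time until the remainder of the pattern can match.
Matches: at [0:49] match '.0slotzcS1Rvnvnvns1cpvmum4rDmvnvnvn0hhmqxp_vnvnvn', group 1 = '0'.
With a single group, `findall` returns only what that group captured — 1 item.

['0']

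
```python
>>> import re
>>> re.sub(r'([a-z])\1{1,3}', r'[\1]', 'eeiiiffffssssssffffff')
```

'[e][i][f][s][s][f][f]'

`\1` is not a pattern — it's the concrete string captured by group 1, re-applied verbatim.
Matches: at [0:2] → 'ee'; at [2:5] → 'iii'; at [5:9] → 'ffff'; at [9:13] → 'ssss'; at [13:15] → 'ss'; ….
Each match is replaced using the text its own group 1 captured.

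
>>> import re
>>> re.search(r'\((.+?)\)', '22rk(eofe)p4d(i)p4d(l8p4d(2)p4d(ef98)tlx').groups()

('eofe',)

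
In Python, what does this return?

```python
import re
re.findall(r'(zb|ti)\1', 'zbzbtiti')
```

After group 1 captures some text, `\1` only succeeds where that same text appears again.
Matches: at [0:4] match 'zbzb', group 1 = 'zb'; at [4:8] match 'titi', group 1 = 'ti'.
`findall` collects group 1 from each match (2 total).

['zb', 'ti']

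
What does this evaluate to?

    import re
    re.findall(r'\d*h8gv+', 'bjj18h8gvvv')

Pattern: zero or more of a digit; then the literal 'h8g', then one or more of the literal 'v'.
Matches: at [3:11] → '18h8gvvv'.
`findall` yields the raw match text (1 of them) because the pattern has no groups.

['18h8gvvv']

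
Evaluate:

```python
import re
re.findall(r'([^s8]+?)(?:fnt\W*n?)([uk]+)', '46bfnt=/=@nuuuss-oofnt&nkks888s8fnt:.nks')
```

[('46b', 'uuu'), ('-oo', 'kk')]

This matches one or more of any character except [s8] (lazy) (captured); then the literal 'fnt', then zero or more of a non-word character, then optionally the literal 'n' (non-capturing group); then one or more of one of [uk] (captured).
With 2 capturing groups, `findall` returns a 2-tuple per match.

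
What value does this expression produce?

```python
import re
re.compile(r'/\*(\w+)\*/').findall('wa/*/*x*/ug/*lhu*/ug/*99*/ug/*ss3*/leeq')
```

['x', 'lhu', '99', 'ss3']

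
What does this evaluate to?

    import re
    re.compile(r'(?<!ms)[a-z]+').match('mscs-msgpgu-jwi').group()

'mscs'

`re.match` only tries the pattern at the start of the string.
The match spans [0:4] → 'mscs'.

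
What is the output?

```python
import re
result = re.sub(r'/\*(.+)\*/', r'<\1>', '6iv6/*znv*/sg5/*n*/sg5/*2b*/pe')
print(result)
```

6iv6<znv*/sg5/*n*/sg5/*2b>pe

Each match is replaced using the text its own group 1 captured.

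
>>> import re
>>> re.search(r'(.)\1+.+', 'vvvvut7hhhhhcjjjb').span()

`\1` has to match the exact text group 1 already captured.
The match spans [0:17] → 'vvvvut7hhhhhcjjjb'.

(0, 17)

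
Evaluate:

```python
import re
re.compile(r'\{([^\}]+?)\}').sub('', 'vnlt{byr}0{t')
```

Each match is replaced by ''.

'vnlt0{t'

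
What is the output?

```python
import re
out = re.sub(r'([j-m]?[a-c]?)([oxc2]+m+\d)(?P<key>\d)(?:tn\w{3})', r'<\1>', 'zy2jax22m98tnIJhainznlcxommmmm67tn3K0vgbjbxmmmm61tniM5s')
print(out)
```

Pattern: optionally a character in [j-m], then optionally a character in [a-c] (captured); then one or more of one of [oxc2], then one or more of a literal 'm', then a digit (captured); then a digit (captured as 'key'); then the literal 'tn', then exactly 3 of a word character (non-capturing group).
Matches: at [3:16] → 'jax22m98tnIJh'; at [21:37] → 'lcxommmmm67tn3K0'; at [40:54] → 'jbxmmmm61tniM5'.
Each match is replaced using the text its own group 1 captured.

zy2<ja>ainzn<lc>vgb<jb>s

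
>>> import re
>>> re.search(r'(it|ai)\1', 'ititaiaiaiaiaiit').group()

`\1` has to match the exact text group 1 already captured.
`search` walks the string left to right and returns the first match it finds.
The match spans [0:4] → 'itit'.
Captured: group 1 = 'it'.

'itit'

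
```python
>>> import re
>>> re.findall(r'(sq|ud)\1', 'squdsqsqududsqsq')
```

After group 1 captures some text, `\1` only succeeds where that same text appears again.
With a single group, `findall` returns only what that group captured — 3 items.

['sq', 'ud', 'sq']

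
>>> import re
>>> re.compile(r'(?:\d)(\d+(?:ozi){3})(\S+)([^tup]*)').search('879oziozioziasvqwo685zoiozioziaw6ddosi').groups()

('79ozioziozi', 'asvqwo685zoiozioziaw6ddosi', '')

The pattern matches a digit (non-capturing group); then one or more of a digit, then the literal 'ozi' repeated 3 times (captured); then one or more of a non-whitespace character (captured); then zero or more of any character except [tup] (captured).
`re.search` scans for the first position where the pattern succeeds.
The match spans [0:38] → '879oziozioziasvqwo685zoiozioziaw6ddosi'.
Captured: group 1 = '79ozioziozi', group 2 = 'asvqwo685zoiozioziaw6ddosi', group 3 = ''.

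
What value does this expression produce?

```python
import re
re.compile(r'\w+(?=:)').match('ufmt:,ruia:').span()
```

Because the assertion is zero-width, the text it checks is not consumed and won't appear in the result.
`match` is anchored at position 0; if the pattern doesn't fit there, it returns None.
The match spans [0:4] → 'ufmt'.

(0, 4)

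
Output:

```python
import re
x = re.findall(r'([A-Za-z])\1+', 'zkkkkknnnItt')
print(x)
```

['k', 'n', 't']

After group 1 captures some text, `\1` only succeeds where that same text appears again.
Matches: at [1:6] match 'kkkkk', group 1 = 'k'; at [6:9] match 'nnn', group 1 = 'n'; at [10:12] match 'tt', group 1 = 't'.
One capturing group, so `findall` returns just the captured substring from each match — 3 in all.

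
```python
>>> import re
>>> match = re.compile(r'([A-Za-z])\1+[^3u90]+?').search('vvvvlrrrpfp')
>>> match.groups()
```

('v',)

The match spans [0:5] → 'vvvvl'.
Captured: group 1 = 'v'.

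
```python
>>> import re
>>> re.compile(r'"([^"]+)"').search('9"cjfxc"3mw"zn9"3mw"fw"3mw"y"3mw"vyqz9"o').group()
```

'"cjfxc"'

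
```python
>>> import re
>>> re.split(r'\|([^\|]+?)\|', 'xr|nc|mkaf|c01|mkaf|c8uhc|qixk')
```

The group in the pattern means `split` returns the separators' captures alongside the pieces.

['xr', 'nc', 'mkaf', 'c01', 'mkaf', 'c8uhc', 'qixk']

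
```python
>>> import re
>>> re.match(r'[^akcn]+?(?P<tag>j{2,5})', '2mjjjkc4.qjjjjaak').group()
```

With `match`, the pattern is implicitly anchored at the beginning.
The match spans [0:5] → '2mjjj'.

'2mjjj'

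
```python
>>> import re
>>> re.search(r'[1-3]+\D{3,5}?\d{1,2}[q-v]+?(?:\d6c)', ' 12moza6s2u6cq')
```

None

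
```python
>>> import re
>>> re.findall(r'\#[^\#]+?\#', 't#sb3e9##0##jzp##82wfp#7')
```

Matches: at [1:8] → '#sb3e9#'; at [8:11] → '#0#'; at [11:16] → '#jzp#'; at [16:23] → '#82wfp#'.
With no groups in the pattern, `findall` gives back each whole match — 4 here.

['#sb3e9#', '#0#', '#jzp#', '#82wfp#']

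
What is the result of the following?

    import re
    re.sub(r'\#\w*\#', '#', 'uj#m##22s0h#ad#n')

'uj##ad#n'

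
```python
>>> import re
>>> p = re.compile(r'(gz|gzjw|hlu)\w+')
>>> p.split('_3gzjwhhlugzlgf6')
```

Alternation tries branches left to right and keeps the first one that lets the overall match succeed at that position.
`re.split` interleaves the captured-group text with the surrounding fragments.

['_3', 'gz', '']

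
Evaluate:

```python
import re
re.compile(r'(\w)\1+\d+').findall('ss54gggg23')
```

After group 1 captures some text, `\1` only succeeds where that same text appears again.
Scanning left to right: at [0:4] match 'ss54', group 1 = 's'; at [4:10] match 'gggg23', group 1 = 'g'.
One capturing group, so `findall` returns just the captured substring from each match — 2 in all.

['s', 'g']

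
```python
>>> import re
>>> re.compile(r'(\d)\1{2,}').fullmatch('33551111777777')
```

None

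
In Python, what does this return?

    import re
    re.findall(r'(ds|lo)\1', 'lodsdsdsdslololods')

['ds', 'ds', 'lo']

A backreference is literal: `\1` must see the identical characters the first group matched.
Walking the string: at [2:6] match 'dsds', group 1 = 'ds'; at [6:10] match 'dsds', group 1 = 'ds'; at [10:14] match 'lolo', group 1 = 'lo'.
One capturing group, so `findall` returns just the captured substring from each match — 3 in all.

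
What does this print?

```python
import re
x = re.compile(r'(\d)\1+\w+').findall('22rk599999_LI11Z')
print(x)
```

['2']

`\1` has to match the exact text group 1 already captured.
Walking the string: at [0:16] match '22rk599999_LI11Z', group 1 = '2'.
One capturing group, so `findall` returns just the captured substring from the one match — 1 in all.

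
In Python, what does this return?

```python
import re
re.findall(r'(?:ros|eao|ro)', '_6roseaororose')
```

['ros', 'eao', 'ro', 'ros']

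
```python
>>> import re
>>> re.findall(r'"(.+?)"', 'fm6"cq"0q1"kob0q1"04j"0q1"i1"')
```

['cq', 'kob0q1', '0q1']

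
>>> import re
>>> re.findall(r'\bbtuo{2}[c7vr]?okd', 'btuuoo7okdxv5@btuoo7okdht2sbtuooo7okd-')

['btuoo7okd']

Pattern: a word boundary (`\b`, zero-width); then a literal 'b', then the literal 'tu', then exactly 2 of the literal 'o'; then optionally one of [c7vr], then the literal 'okd'.
No capturing groups, so `findall` returns the 1 full match string.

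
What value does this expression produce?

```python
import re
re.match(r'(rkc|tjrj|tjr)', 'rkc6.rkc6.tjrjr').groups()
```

`match` is anchored at position 0; if the pattern doesn't fit there, it returns None.
The match spans [0:3] → 'rkc'.
Captured: group 1 = 'rkc'.

('rkc',)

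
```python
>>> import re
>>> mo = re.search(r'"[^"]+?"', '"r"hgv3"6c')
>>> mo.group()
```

The match spans [0:3] → '"r"'.

'"r"'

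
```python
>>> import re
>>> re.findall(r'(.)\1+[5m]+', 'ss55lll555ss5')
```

A backreference is literal: `\1` must see the identical characters the first group matched.
Matches: at [0:4] match 'ss55', group 1 = 's'; at [4:10] match 'lll555', group 1 = 'l'; at [10:13] match 'ss5', group 1 = 's'.
One capturing group, so `findall` returns just the captured substring from each match — 3 in all.

['s', 'l', 's']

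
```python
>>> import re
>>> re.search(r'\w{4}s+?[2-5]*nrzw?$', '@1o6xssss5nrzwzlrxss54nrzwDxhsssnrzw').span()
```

(25, 36)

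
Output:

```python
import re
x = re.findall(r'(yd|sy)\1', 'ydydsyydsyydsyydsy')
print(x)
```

The backreference `\1` re-matches whatever the first group consumed, character for character.
Scanning left to right: at [0:4] match 'ydyd', group 1 = 'yd'.
One capturing group, so `findall` returns just the captured substring from the one match — 1 in all.

['yd']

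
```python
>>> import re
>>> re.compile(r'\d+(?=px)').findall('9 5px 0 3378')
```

['5']

The `(?=…)`/`(?<=…)` assertion just peeks at neighbouring text; it doesn't advance the match position.
Walking the string: at [2:3] → '5'.
No capturing groups, so `findall` returns the 1 full match string.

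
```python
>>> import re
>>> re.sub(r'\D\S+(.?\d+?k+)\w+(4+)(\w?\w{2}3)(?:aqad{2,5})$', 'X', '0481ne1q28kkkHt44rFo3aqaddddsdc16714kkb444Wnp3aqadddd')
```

'0481X'

Every occurrence is swapped for 'X'.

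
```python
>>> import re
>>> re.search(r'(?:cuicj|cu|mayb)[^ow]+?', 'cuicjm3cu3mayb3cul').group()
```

'cuicjm'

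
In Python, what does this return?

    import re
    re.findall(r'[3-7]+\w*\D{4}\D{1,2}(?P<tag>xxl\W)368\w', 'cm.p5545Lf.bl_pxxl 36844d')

['xxl ']

The pattern matches one or more of a character in [3-7]; then zero or more of a word character, then exactly 4 of a non-digit, then 1 to 2 of a non-digit; then the literal 'xxl', then a non-word character (captured as 'tag'); then the literal '368', then a word character.
Walking the string: at [4:23] match '5545Lf.bl_pxxl 3684', group 1 = 'xxl '.
With a single group, `findall` returns only what that group captured — 1 item.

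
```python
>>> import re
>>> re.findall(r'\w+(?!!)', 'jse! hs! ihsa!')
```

['js', 'h', 'ihs']

A negative assertion filters positions out without eating any characters.
Since nothing is captured, `findall` lists the 3 matched substrings directly.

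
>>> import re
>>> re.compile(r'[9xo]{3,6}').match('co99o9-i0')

`re.match` only tries the pattern at the start of the string.
Here position 0 doesn't satisfy it, so the call returns None.

None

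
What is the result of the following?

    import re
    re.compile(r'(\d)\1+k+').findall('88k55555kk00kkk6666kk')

['8', '5', '0', '6']

The backreference `\1` re-matches whatever the first group consumed, character for character.
Scanning left to right: at [0:3] match '88k', group 1 = '8'; at [3:10] match '55555kk', group 1 = '5'; at [10:15] match '00kkk', group 1 = '0'; at [15:21] match '6666kk', group 1 = '6'.
With a single group, `findall` returns only what that group captured — 4 items.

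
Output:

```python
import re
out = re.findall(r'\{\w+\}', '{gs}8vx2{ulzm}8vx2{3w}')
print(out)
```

`findall` yields the raw match text (3 of them) because the pattern has no groups.

['{gs}', '{ulzm}', '{3w}']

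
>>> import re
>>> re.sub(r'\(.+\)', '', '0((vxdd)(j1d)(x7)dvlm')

Each match is replaced by ''.

'0dvlm'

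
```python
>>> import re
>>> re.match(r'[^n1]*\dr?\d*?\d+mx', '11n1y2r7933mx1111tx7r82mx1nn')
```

None

The pattern matches zero or more of any character except [n1], then a digit, then optionally the literal 'r'; then zero or more of a digit (lazy), then one or more of a digit, then the literal 'mx'.
With `match`, the pattern is implicitly anchored at the beginning.
Here the string doesn't start with a match, so the call returns None.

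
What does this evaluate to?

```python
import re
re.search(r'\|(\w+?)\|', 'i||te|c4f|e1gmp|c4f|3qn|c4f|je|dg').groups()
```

('te',)

Unlike `match`, `search` isn't anchored — it looks for the pattern anywhere in the string.
The match spans [2:6] → '|te|'.
Captured: group 1 = 'te'.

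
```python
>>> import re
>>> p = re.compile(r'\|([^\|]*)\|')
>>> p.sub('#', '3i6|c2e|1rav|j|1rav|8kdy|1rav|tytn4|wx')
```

'3i6#1rav#1rav#1rav#wx'

Each match is replaced by '#'.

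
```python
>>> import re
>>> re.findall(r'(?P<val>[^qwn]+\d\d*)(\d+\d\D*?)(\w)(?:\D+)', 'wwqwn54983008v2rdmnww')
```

[('549830', '08v', '2')]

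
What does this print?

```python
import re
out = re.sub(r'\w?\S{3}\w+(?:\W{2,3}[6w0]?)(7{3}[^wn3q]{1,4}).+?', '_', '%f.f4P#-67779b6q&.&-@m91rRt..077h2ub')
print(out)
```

Pattern: optionally a word character, then exactly 3 of a non-whitespace character, then one or more of a word character; then 2 to 3 of a non-word character, then optionally one of [6w0] (non-capturing group); then exactly 3 of a literal '7', then 1 to 4 of any character except [wn3q] (captured); then one or more of any character (lazy).
Matches: at [0:16] → '%f.f4P#-67779b6q'.
Every occurrence is swapped for '_'.

_&.&-@m91rRt..077h2ub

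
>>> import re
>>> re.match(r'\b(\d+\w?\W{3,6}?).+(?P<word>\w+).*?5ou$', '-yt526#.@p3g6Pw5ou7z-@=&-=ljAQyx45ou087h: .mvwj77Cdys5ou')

Pattern: a word boundary (`\b`, zero-width); then one or more of a digit, then optionally a word character, then 3 to 6 of a non-word character (lazy) (captured); then one or more of any character; then one or more of a word character (captured as 'word'); then zero or more of any character (lazy), then the literal '5o', then a literal 'u'; then anchored at the end.
`re.match` only tries the pattern at the start of the string.
Here position 0 doesn't satisfy it, so the call returns None.

None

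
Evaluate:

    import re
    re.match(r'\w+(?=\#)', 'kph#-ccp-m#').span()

`match` is anchored at position 0; if the pattern doesn't fit there, it returns None.
The match spans [0:3] → 'kph'.

(0, 3)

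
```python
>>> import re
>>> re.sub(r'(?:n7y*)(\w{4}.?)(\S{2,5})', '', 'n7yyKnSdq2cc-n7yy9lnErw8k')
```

'7yy9lnErw8k'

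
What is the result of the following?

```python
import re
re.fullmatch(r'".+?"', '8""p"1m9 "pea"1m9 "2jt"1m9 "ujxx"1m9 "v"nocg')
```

None

For `fullmatch`, every character of the input must be accounted for by the pattern.
Here there's no way to consume every character, so the call returns None.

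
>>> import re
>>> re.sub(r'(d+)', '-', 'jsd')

Every occurrence is swapped for '-'.

'js-'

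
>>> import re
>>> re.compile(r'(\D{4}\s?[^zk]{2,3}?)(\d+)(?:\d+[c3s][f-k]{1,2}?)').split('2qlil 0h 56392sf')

This matches exactly 4 of a non-digit, then optionally whitespace, then 2 to 3 of any character except [zk] (lazy) (captured); then one or more of a digit (captured); then one or more of a digit, then one of [c3s], then 1 to 2 of a character in [f-k] (lazy) (non-capturing group).
Matches to split on: at [1:16] → 'qlil 0h 56392sf'.
Because the pattern has a capturing group, `split` also inserts each captured text between the pieces.

['2', 'qlil 0h ', '5639', '']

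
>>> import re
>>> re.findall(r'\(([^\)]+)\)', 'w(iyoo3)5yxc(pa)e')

One capturing group, so `findall` returns just the captured substring from each match — 2 in all.

['iyoo3', 'pa']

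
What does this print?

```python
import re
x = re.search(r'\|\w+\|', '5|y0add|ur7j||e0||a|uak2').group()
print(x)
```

The match spans [1:8] → '|y0add|'.

|y0add|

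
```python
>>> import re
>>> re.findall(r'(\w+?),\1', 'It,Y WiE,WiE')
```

A backreference is literal: `\1` must see the identical characters the first group matched.
Walking the string: at [5:12] match 'WiE,WiE', group 1 = 'WiE'.
Because there's exactly one group, `findall` drops the full match and keeps group 1 from the one hit.

['WiE']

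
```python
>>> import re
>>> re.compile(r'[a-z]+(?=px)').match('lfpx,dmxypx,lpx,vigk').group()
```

Because the assertion is zero-width, the text it checks is not consumed and won't appear in the result.
With `match`, the pattern is implicitly anchored at the beginning.
The match spans [0:2] → 'lf'.

'lf'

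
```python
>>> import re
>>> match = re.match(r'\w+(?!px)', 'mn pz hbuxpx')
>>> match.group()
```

`re.match` only tries the pattern at the start of the string.
The match spans [0:2] → 'mn'.

'mn'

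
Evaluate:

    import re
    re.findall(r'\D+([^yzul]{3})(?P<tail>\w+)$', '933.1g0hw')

[('1g0', 'hw')]

Pattern: one or more of a non-digit; then exactly 3 of any character except [yzul] (captured); then one or more of a word character (captured as 'tail'); then anchored at the end.
`findall` packs the 2 group values into a tuple for every match.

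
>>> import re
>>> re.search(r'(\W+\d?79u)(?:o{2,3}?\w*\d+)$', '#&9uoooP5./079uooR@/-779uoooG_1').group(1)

'@/-779u'

The match spans [18:31] → '@/-779uoooG_1'.
Captured: group 1 = '@/-779u'.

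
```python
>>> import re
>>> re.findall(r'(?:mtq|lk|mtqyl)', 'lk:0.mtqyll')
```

The regex engine tests alternatives in the order written; an earlier branch that matches wins even if a later one would match more.
With no groups in the pattern, `findall` gives back each whole match — 2 here.

['lk', 'mtq']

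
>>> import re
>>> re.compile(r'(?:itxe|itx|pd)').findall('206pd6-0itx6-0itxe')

['pd', 'itx', 'itxe']

Alternation tries branches left to right and keeps the first one that lets the overall match succeed at that position.
Since nothing is captured, `findall` lists the 3 matched substrings directly.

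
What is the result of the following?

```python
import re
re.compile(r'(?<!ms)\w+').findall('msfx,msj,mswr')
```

['msfx', 'msj', 'mswr']

The negative lookaround is zero-width — it rules out positions where the adjacent text would match, without consuming anything.
Matches: at [0:4] → 'msfx'; at [5:8] → 'msj'; at [9:13] → 'mswr'.
Since nothing is captured, `findall` lists the 3 matched substrings directly.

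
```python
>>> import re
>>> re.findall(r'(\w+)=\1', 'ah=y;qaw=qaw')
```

['qaw']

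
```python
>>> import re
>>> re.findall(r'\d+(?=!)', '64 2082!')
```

The `(?=…)`/`(?<=…)` assertion just peeks at neighbouring text; it doesn't advance the match position.
Matches: at [3:7] → '2082'.
No capturing groups, so `findall` returns the 1 full match string.

['2082']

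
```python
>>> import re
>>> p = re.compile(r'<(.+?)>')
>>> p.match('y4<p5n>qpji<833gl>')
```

None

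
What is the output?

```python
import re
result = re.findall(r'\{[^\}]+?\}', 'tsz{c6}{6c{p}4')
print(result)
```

['{c6}', '{6c{p}']

Matches: at [3:7] → '{c6}'; at [7:13] → '{6c{p}'.
With no groups in the pattern, `findall` gives back each whole match — 2 here.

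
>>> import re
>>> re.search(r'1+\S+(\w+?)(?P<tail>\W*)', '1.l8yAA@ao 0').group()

The match spans [0:11] → '1.l8yAA@ao '.

'1.l8yAA@ao '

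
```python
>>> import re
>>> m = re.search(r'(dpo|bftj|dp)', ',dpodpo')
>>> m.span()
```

(1, 4)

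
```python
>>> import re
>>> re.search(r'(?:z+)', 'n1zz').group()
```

'zz'

This matches one or more of a literal 'z' (non-capturing group).
`search` walks the string left to right and returns the first match it finds.
The match spans [2:4] → 'zz'.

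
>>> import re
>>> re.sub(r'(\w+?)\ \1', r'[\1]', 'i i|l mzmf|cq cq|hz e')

`\1` is not a pattern — it's the concrete string captured by group 1, re-applied verbatim.
Matches: at [0:3] → 'i i'; at [11:16] → 'cq cq'.
`\1` in the replacement pulls in group 1's text for each match.

'[i]|l mzmf|[cq]|hz e'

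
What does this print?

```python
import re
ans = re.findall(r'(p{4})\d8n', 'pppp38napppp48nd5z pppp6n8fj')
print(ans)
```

['pppp', 'pppp']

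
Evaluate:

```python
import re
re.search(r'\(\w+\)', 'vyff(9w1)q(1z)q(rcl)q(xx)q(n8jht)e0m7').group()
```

`re.search` tries every starting position until one works.
The match spans [4:9] → '(9w1)'.

'(9w1)'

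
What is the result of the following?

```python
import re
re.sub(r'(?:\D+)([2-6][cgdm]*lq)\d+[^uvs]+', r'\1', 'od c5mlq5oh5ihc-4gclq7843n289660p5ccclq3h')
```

'5mlq'

This matches one or more of a non-digit (non-capturing group); then a character in [2-6], then zero or more of one of [cgdm], then the literal 'lq' (captured); then one or more of a digit; then one or more of any character except [uvs].
Matches: at [0:41] → 'od c5mlq5oh5ihc-4gclq7843n289660p5ccclq3h'.
Each match is replaced using the text its own group 1 captured.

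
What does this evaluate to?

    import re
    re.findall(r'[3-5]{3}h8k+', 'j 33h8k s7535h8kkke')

['535h8kkk']

The pattern matches exactly 3 of a character in [3-5]; then the literal 'h8', then one or more of a literal 'k'.
Matches: at [10:18] → '535h8kkk'.
With no groups in the pattern, `findall` gives back each whole match — 1 here.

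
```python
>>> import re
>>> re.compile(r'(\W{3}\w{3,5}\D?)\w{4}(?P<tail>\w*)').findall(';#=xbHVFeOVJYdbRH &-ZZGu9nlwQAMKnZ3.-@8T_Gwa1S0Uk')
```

The pattern matches exactly 3 of a non-word character, then 3 to 5 of a word character, then optionally a non-digit (captured); then exactly 4 of a word character; then zero or more of a word character (captured as 'tail').
Walking the string: at [0:17] match ';#=xbHVFeOVJYdbRH', groups = (';#=xbHVFe', 'dbRH'); at [17:35] match ' &-ZZGu9nlwQAMKnZ3', groups = (' &-ZZGu9n', 'MKnZ3'); at [35:49] match '.-@8T_Gwa1S0Uk', groups = ('.-@8T_Gwa', 'k').
Multiple groups make `findall` return tuples — one 2-tuple for each match.

[(';#=xbHVFe', 'dbRH'), (' &-ZZGu9n', 'MKnZ3'), ('.-@8T_Gwa', 'k')]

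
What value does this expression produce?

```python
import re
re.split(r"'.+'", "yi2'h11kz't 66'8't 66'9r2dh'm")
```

['yi2', 'm']

Matches to split on: at [3:28] → "'h11kz't 66'8't 66'9r2dh'".
`split` removes every match and returns the 2 fragments in between.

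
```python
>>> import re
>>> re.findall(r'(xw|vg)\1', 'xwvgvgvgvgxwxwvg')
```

['vg', 'vg', 'xw']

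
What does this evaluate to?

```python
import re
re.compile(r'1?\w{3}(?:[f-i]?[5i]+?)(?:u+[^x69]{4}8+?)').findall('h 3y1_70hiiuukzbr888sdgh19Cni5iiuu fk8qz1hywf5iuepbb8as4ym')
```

The pattern matches optionally a literal '1', then exactly 3 of a word character; then optionally a character in [f-i], then one or more of one of [5i] (lazy) (non-capturing group); then one or more of a literal 'u', then exactly 4 of any character except [x69], then one or more of the literal '8' (lazy) (non-capturing group).
A `+?`/`*?`/`{m,n}?` starts at its minimum and grows only as far as needed for what follows to match.
Walking the string: at [4:18] → '1_70hiiuukzbr8'; at [24:38] → '19Cni5iiuu fk8'; at [40:53] → '1hywf5iuepbb8'.
With no groups in the pattern, `findall` gives back each whole match — 3 here.

['1_70hiiuukzbr8', '19Cni5iiuu fk8', '1hywf5iuepbb8']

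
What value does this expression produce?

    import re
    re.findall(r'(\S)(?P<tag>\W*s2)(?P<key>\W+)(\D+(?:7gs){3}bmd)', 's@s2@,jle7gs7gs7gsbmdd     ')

[('s', '@s2', '@,', 'jle7gs7gs7gsbmd')]

Pattern: a non-whitespace character (captured); then zero or more of a non-word character, then the literal 's2' (captured as 'tag'); then one or more of a non-word character (captured as 'key'); then one or more of a non-digit, then the literal '7gs' repeated 3 times, then the literal 'bmd' (captured).
Matches: at [0:21] match 's@s2@,jle7gs7gs7gsbmd', groups = ('s', '@s2', '@,', 'jle7gs7gs7gsbmd').
Multiple groups make `findall` return tuples — one 4-tuple for the one match.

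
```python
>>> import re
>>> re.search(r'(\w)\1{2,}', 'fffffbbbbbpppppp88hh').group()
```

`\1` has to match the exact text group 1 already captured.
The match spans [0:5] → 'fffff'.

'fffff'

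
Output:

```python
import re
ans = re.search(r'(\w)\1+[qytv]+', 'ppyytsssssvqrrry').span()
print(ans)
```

After group 1 captures some text, `\1` only succeeds where that same text appears again.
`re.search` tries every starting position until one works.
The match spans [0:5] → 'ppyyt'.
Captured: group 1 = 'p'.

(0, 5)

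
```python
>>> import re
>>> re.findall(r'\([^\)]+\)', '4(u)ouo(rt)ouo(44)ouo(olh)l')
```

No capturing groups, so `findall` returns the 4 full match strings.

['(u)', '(rt)', '(44)', '(olh)']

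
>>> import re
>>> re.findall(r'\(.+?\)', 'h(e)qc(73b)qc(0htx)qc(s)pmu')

A `+?`/`*?`/`{m,n}?` starts at its minimum and grows only as far as needed for what follows to match.
Matches: at [1:4] → '(e)'; at [6:11] → '(73b)'; at [13:19] → '(0htx)'; at [21:24] → '(s)'.
With no groups in the pattern, `findall` gives back each whole match — 4 here.

['(e)', '(73b)', '(0htx)', '(s)']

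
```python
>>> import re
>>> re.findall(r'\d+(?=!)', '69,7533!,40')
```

The positive lookaround only admits positions where the adjacent text matches; those characters stay outside the span.
`findall` yields the raw match text (1 of them) because the pattern has no groups.

['7533']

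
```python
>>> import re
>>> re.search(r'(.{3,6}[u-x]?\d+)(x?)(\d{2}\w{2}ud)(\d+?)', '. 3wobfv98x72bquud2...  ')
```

Pattern: 3 to 6 of any character, then optionally a character in [u-x], then one or more of a digit (captured); then optionally a literal 'x' (captured); then exactly 2 of a digit, then exactly 2 of a word character, then the literal 'ud' (captured); then one or more of a digit (lazy) (captured).
`re.search` tries every starting position until one works.
Here no position works, so the call returns None.

None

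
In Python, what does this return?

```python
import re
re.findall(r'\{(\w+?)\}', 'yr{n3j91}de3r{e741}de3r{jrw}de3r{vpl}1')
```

['n3j91', 'e741', 'jrw', 'vpl']

Matches: at [2:9] match '{n3j91}', group 1 = 'n3j91'; at [13:19] match '{e741}', group 1 = 'e741'; at [23:28] match '{jrw}', group 1 = 'jrw'; at [32:37] match '{vpl}', group 1 = 'vpl'.
`findall` collects group 1 from each match (4 total).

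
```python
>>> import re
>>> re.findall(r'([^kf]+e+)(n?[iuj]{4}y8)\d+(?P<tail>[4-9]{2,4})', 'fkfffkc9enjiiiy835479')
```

Pattern: one or more of any character except [kf], then one or more of a literal 'e' (captured); then optionally a literal 'n', then exactly 4 of one of [iuj], then the literal 'y8' (captured); then one or more of a digit; then 2 to 4 of a character in [4-9] (captured as 'tail').
`findall` packs the 3 group values into a tuple for every match.

[('c9e', 'njiiiy8', '79')]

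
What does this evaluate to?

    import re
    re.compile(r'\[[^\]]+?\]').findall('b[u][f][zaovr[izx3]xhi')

['[u]', '[f]', '[zaovr[izx3]']

No capturing groups, so `findall` returns the 3 full match strings.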